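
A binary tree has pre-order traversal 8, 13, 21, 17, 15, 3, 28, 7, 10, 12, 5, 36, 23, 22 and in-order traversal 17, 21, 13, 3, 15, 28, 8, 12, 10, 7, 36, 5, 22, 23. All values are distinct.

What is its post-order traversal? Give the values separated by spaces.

The first element of pre-order is the root; it splits in-order into left and right subtrees.
Root 8: left subtree has 6 nodes {17, 21, 13, 3, 15, 28}, right has 7 {12, 10, 7, 36, 5, 22, 23}.
  Root 13: left subtree has 2 nodes {17, 21}, right has 3 {3, 15, 28}.
    Root 21: left subtree has 1 node {17}, right has 0 { }.
    Root 15: left subtree has 1 node {3}, right has 1 {28}.
  Root 7: left subtree has 2 nodes {12, 10}, right has 4 {36, 5, 22, 23}.
    Root 10: left subtree has 1 node {12}, right has 0 { }.
    Root 5: left subtree has 1 node {36}, right has 2 {22, 23}.
      Root 23: left subtree has 1 node {22}, right has 0 { }.

17 21 3 28 15 13 12 10 36 22 23 5 7 8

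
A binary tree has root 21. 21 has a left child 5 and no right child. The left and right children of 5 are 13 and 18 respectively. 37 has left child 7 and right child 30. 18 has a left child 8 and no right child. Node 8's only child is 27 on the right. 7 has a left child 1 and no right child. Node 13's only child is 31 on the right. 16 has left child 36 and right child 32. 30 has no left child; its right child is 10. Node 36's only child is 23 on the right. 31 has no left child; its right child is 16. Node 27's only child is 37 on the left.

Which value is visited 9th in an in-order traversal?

In-order visits the left subtree, then the node, then the right subtree.
At 21: go left to 5.
  At 5: go left to 13.
    At 13: no left child.
    Visit 13.
    At 13: go right to 31.
      At 31: no left child.
      Visit 31.
      At 31: go right to 16.
        At 16: go left to 36.
          At 36: no left child.
          Visit 36.
          At 36: go right to 23.
            23 is a leaf — visit 23.
        Visit 16.
        At 16: go right to 32.
          32 is a leaf — visit 32.
  Visit 5.
  At 5: go right to 18.
    At 18: go left to 8.
      At 8: no left child.
      Visit 8.
      At 8: go right to 27.
        At 27: go left to 37.
          At 37: go left to 7.
            At 7: go left to 1.
              1 is a leaf — visit 1.
            Visit 7.
            At 7: no right child.
          Visit 37.
          At 37: go right to 30.
            At 30: no left child.
            Visit 30.
            At 30: go right to 10.
              10 is a leaf — visit 10.
        Visit 27.
        At 27: no right child.
    Visit 18.
    At 18: no right child.
Visit 21.
At 21: no right child.
Full in-order sequence: 13, 31, 36, 23, 16, 32, 5, 8, 1, 7, 37, 30, 10, 27, 18, 21.

1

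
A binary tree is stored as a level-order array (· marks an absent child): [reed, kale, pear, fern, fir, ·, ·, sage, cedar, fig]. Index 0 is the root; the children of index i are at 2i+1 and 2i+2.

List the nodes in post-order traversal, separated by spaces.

Post-order visits the left subtree, then the right subtree, then the node.
At reed: go left to kale.
  At kale: go left to fern.
    At fern: go left to sage.
      sage is a leaf — visit sage.
    At fern: go right to cedar.
      cedar is a leaf — visit cedar.
    Visit fern.
  At kale: go right to fir.
    At fir: go left to fig.
      fig is a leaf — visit fig.
    At fir: no right child.
    Visit fir.
  Visit kale.
At reed: go right to pear.
  pear is a leaf — visit pear.
Visit reed.

sage cedar fern fig fir kale pear reed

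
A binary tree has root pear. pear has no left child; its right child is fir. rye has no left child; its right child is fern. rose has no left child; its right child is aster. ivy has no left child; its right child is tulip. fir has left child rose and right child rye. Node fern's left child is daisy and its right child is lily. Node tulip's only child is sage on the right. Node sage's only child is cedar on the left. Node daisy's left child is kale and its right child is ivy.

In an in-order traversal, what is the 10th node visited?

In-order visits the left subtree, then the node, then the right subtree.
At pear: no left child.
Visit pear.
At pear: go right to fir.
  At fir: go left to rose.
    At rose: no left child.
    Visit rose.
    At rose: go right to aster.
      aster is a leaf — visit aster.
  Visit fir.
  At fir: go right to rye.
    At rye: no left child.
    Visit rye.
    At rye: go right to fern.
      At fern: go left to daisy.
        At daisy: go left to kale.
          kale is a leaf — visit kale.
        Visit daisy.
        At daisy: go right to ivy.
          At ivy: no left child.
          Visit ivy.
          At ivy: go right to tulip.
            At tulip: no left child.
            Visit tulip.
            At tulip: go right to sage.
              At sage: go left to cedar.
                cedar is a leaf — visit cedar.
              Visit sage.
              At sage: no right child.
      Visit fern.
      At fern: go right to lily.
        lily is a leaf — visit lily.
Full in-order sequence: pear, rose, aster, fir, rye, kale, daisy, ivy, tulip, cedar, sage, fern, lily.

cedar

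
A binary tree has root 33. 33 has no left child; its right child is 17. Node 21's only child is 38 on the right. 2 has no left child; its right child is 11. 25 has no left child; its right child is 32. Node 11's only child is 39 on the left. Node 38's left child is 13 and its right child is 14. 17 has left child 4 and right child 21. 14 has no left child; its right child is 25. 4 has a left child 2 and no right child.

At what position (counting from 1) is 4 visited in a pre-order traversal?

3

Pre-order visits the node, then its left subtree, then its right subtree.
Visit 33.
At 33: no left child.
At 33: go right to 17.
  Visit 17.
  At 17: go left to 4.
    Visit 4.
    At 4: go left to 2.
      Visit 2.
      At 2: no left child.
      At 2: go right to 11.
        Visit 11.
        At 11: go left to 39.
          39 is a leaf — visit 39.
        At 11: no right child.
    At 4: no right child.
  At 17: go right to 21.
    Visit 21.
    At 21: no left child.
    At 21: go right to 38.
      Visit 38.
      At 38: go left to 13.
        13 is a leaf — visit 13.
      At 38: go right to 14.
        Visit 14.
        At 14: no left child.
        At 14: go right to 25.
          Visit 25.
          At 25: no left child.
          At 25: go right to 32.
            32 is a leaf — visit 32.
Full pre-order sequence: 33, 17, 4, 2, 11, 39, 21, 38, 13, 14, 25, 32.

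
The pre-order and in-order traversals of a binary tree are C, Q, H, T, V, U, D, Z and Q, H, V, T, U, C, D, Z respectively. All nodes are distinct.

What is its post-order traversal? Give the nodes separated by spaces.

V U T H Q Z D C

The first element of pre-order is the root; it splits in-order into left and right subtrees.
Root C: left subtree has 5 nodes {Q, H, V, T, U}, right has 2 {D, Z}.
  Root Q: left subtree has 0 nodes { }, right has 4 {H, V, T, U}.
    Root H: left subtree has 0 nodes { }, right has 3 {V, T, U}.
      Root T: left subtree has 1 node {V}, right has 1 {U}.
  Root D: left subtree has 0 nodes { }, right has 1 {Z}.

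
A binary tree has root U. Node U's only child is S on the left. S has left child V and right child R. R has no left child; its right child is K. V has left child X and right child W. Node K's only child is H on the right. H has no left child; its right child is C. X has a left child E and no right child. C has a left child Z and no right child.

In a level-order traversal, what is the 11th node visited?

Level-order visits nodes level by level from the root, left to right within each level.
Level 0: U
Level 1: S
Level 2: V, R
Level 3: X, W, K
Level 4: E, H
Level 5: C
Level 6: Z
Full level-order sequence: U, S, V, R, X, W, K, E, H, C, Z.

Z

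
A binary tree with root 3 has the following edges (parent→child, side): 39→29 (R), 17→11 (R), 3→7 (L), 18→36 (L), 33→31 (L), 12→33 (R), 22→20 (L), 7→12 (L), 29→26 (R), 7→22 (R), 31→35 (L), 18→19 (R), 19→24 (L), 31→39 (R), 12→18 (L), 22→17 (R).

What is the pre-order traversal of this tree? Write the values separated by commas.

3, 7, 12, 18, 36, 19, 24, 33, 31, 35, 39, 29, 26, 22, 20, 17, 11

Pre-order visits the node, then its left subtree, then its right subtree.
Visit 3.
At 3: go left to 7.
  Visit 7.
  At 7: go left to 12.
    Visit 12.
    At 12: go left to 18.
      Visit 18.
      At 18: go left to 36.
        36 is a leaf — visit 36.
      At 18: go right to 19.
        Visit 19.
        At 19: go left to 24.
          24 is a leaf — visit 24.
        At 19: no right child.
    At 12: go right to 33.
      Visit 33.
      At 33: go left to 31.
        Visit 31.
        At 31: go left to 35.
          35 is a leaf — visit 35.
        At 31: go right to 39.
          Visit 39.
          At 39: no left child.
          At 39: go right to 29.
            Visit 29.
            At 29: no left child.
            At 29: go right to 26.
              26 is a leaf — visit 26.
      At 33: no right child.
  At 7: go right to 22.
    Visit 22.
    At 22: go left to 20.
      20 is a leaf — visit 20.
    At 22: go right to 17.
      Visit 17.
      At 17: no left child.
      At 17: go right to 11.
        11 is a leaf — visit 11.
At 3: no right child.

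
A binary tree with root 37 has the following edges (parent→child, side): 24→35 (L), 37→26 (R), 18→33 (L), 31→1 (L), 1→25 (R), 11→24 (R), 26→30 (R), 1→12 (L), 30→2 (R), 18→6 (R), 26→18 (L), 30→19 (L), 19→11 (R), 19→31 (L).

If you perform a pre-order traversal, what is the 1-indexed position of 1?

9

Pre-order visits the node, then its left subtree, then its right subtree.
Visit 37.
At 37: no left child.
At 37: go right to 26.
  Visit 26.
  At 26: go left to 18.
    Visit 18.
    At 18: go left to 33.
      33 is a leaf — visit 33.
    At 18: go right to 6.
      6 is a leaf — visit 6.
  At 26: go right to 30.
    Visit 30.
    At 30: go left to 19.
      Visit 19.
      At 19: go left to 31.
        Visit 31.
        At 31: go left to 1.
          Visit 1.
          At 1: go left to 12.
            12 is a leaf — visit 12.
          At 1: go right to 25.
            25 is a leaf — visit 25.
        At 31: no right child.
      At 19: go right to 11.
        Visit 11.
        At 11: no left child.
        At 11: go right to 24.
          Visit 24.
          At 24: go left to 35.
            35 is a leaf — visit 35.
          At 24: no right child.
    At 30: go right to 2.
      2 is a leaf — visit 2.
Full pre-order sequence: 37, 26, 18, 33, 6, 30, 19, 31, 1, 12, 25, 11, 24, 35, 2.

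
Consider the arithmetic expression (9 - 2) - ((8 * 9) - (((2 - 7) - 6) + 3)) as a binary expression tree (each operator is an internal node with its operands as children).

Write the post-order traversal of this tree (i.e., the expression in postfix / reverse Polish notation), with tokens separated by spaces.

Post-order on an expression tree gives postfix notation: for each operator, emit left operand, right operand, then the operator.

9 2 - 8 9 * 2 7 - 6 - 3 + - -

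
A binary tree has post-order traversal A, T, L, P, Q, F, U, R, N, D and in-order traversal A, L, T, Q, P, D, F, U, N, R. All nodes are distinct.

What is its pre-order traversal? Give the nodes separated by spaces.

D Q L A T P N U F R

The last element of post-order is the root; it splits in-order into left and right subtrees.
Root D: left subtree has 5 nodes {A, L, T, Q, P}, right has 4 {F, U, N, R}.
  Root Q: left subtree has 3 nodes {A, L, T}, right has 1 {P}.
    Root L: left subtree has 1 node {A}, right has 1 {T}.
  Root N: left subtree has 2 nodes {F, U}, right has 1 {R}.
    Root U: left subtree has 1 node {F}, right has 0 { }.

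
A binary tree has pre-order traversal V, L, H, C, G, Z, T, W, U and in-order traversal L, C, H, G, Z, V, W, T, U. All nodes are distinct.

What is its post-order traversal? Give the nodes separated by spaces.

C Z G H L W U T V

The first element of pre-order is the root; it splits in-order into left and right subtrees.
Root V: left subtree has 5 nodes {L, C, H, G, Z}, right has 3 {W, T, U}.
  Root L: left subtree has 0 nodes { }, right has 4 {C, H, G, Z}.
    Root H: left subtree has 1 node {C}, right has 2 {G, Z}.
      Root G: left subtree has 0 nodes { }, right has 1 {Z}.
  Root T: left subtree has 1 node {W}, right has 1 {U}.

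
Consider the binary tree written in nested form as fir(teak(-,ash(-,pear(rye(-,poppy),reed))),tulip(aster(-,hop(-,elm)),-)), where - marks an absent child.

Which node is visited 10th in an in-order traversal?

elm

In-order visits the left subtree, then the node, then the right subtree.
At fir: go left to teak.
  At teak: no left child.
  Visit teak.
  At teak: go right to ash.
    At ash: no left child.
    Visit ash.
    At ash: go right to pear.
      At pear: go left to rye.
        At rye: no left child.
        Visit rye.
        At rye: go right to poppy.
          poppy is a leaf — visit poppy.
      Visit pear.
      At pear: go right to reed.
        reed is a leaf — visit reed.
Visit fir.
At fir: go right to tulip.
  At tulip: go left to aster.
    At aster: no left child.
    Visit aster.
    At aster: go right to hop.
      At hop: no left child.
      Visit hop.
      At hop: go right to elm.
        elm is a leaf — visit elm.
  Visit tulip.
  At tulip: no right child.
Full in-order sequence: teak, ash, rye, poppy, pear, reed, fir, aster, hop, elm, tulip.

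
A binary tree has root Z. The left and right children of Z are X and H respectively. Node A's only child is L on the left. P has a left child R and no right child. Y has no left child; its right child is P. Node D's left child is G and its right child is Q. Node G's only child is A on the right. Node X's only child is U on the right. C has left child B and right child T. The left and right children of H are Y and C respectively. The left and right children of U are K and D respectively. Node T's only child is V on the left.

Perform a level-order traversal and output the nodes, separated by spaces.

Level-order visits nodes level by level from the root, left to right within each level.
Level 0: Z
Level 1: X, H
Level 2: U, Y, C
Level 3: K, D, P, B, T
Level 4: G, Q, R, V
Level 5: A
Level 6: L

Z X H U Y C K D P B T G Q R V A L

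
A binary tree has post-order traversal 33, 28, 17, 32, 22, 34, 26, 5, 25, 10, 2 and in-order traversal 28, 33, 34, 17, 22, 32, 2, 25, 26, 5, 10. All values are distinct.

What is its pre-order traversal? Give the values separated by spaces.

2 34 28 33 22 17 32 10 25 5 26

The last element of post-order is the root; it splits in-order into left and right subtrees.
Root 2: left subtree has 6 nodes {28, 33, 34, 17, 22, 32}, right has 4 {25, 26, 5, 10}.
  Root 34: left subtree has 2 nodes {28, 33}, right has 3 {17, 22, 32}.
    Root 28: left subtree has 0 nodes { }, right has 1 {33}.
    Root 22: left subtree has 1 node {17}, right has 1 {32}.
  Root 10: left subtree has 3 nodes {25, 26, 5}, right has 0 { }.
    Root 25: left subtree has 0 nodes { }, right has 2 {26, 5}.
      Root 5: left subtree has 1 node {26}, right has 0 { }.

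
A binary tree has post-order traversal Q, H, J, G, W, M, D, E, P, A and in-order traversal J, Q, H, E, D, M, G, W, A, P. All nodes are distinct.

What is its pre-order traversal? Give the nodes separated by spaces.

The last element of post-order is the root; it splits in-order into left and right subtrees.
Root A: left subtree has 8 nodes {J, Q, H, E, D, M, G, W}, right has 1 {P}.
  Root E: left subtree has 3 nodes {J, Q, H}, right has 4 {D, M, G, W}.
    Root J: left subtree has 0 nodes { }, right has 2 {Q, H}.
      Root H: left subtree has 1 node {Q}, right has 0 { }.
    Root D: left subtree has 0 nodes { }, right has 3 {M, G, W}.
      Root M: left subtree has 0 nodes { }, right has 2 {G, W}.
        Root W: left subtree has 1 node {G}, right has 0 { }.

A E J H Q D M W G P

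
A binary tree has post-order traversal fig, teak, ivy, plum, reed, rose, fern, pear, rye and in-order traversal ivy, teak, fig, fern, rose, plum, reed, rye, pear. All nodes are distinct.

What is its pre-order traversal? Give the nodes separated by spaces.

The last element of post-order is the root; it splits in-order into left and right subtrees.
Root rye: left subtree has 7 nodes {ivy, teak, fig, fern, rose, plum, reed}, right has 1 {pear}.
  Root fern: left subtree has 3 nodes {ivy, teak, fig}, right has 3 {rose, plum, reed}.
    Root ivy: left subtree has 0 nodes { }, right has 2 {teak, fig}.
      Root teak: left subtree has 0 nodes { }, right has 1 {fig}.
    Root rose: left subtree has 0 nodes { }, right has 2 {plum, reed}.
      Root reed: left subtree has 1 node {plum}, right has 0 { }.

rye fern ivy teak fig rose reed plum pear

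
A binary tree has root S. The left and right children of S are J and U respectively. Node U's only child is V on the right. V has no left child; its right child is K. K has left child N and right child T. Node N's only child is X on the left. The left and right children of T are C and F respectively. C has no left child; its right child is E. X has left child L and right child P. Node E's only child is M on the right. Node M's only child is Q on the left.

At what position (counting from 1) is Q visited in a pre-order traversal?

Pre-order visits the node, then its left subtree, then its right subtree.
Visit S.
At S: go left to J.
  J is a leaf — visit J.
At S: go right to U.
  Visit U.
  At U: no left child.
  At U: go right to V.
    Visit V.
    At V: no left child.
    At V: go right to K.
      Visit K.
      At K: go left to N.
        Visit N.
        At N: go left to X.
          Visit X.
          At X: go left to L.
            L is a leaf — visit L.
          At X: go right to P.
            P is a leaf — visit P.
        At N: no right child.
      At K: go right to T.
        Visit T.
        At T: go left to C.
          Visit C.
          At C: no left child.
          At C: go right to E.
            Visit E.
            At E: no left child.
            At E: go right to M.
              Visit M.
              At M: go left to Q.
                Q is a leaf — visit Q.
              At M: no right child.
        At T: go right to F.
          F is a leaf — visit F.
Full pre-order sequence: S, J, U, V, K, N, X, L, P, T, C, E, M, Q, F.

14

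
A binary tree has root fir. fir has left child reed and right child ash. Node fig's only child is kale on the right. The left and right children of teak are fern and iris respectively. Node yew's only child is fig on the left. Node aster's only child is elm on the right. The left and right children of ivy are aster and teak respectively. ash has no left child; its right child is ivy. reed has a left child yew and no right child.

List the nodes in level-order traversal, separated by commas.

Level-order visits nodes level by level from the root, left to right within each level.
Level 0: fir
Level 1: reed, ash
Level 2: yew, ivy
Level 3: fig, aster, teak
Level 4: kale, elm, fern, iris

fir, reed, ash, yew, ivy, fig, aster, teak, kale, elm, fern, iris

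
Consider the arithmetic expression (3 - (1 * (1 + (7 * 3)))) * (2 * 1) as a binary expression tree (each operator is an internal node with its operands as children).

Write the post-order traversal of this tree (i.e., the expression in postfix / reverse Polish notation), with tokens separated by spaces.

Post-order on an expression tree gives postfix notation: for each operator, emit left operand, right operand, then the operator.

3 1 1 7 3 * + * - 2 1 * *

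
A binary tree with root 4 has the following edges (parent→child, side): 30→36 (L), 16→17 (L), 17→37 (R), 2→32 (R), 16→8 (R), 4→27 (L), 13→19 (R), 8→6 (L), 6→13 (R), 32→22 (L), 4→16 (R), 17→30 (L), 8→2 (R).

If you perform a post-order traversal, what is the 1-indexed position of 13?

7

Post-order visits the left subtree, then the right subtree, then the node.
At 4: go left to 27.
  27 is a leaf — visit 27.
At 4: go right to 16.
  At 16: go left to 17.
    At 17: go left to 30.
      At 30: go left to 36.
        36 is a leaf — visit 36.
      At 30: no right child.
      Visit 30.
    At 17: go right to 37.
      37 is a leaf — visit 37.
    Visit 17.
  At 16: go right to 8.
    At 8: go left to 6.
      At 6: no left child.
      At 6: go right to 13.
        At 13: no left child.
        At 13: go right to 19.
          19 is a leaf — visit 19.
        Visit 13.
      Visit 6.
    At 8: go right to 2.
      At 2: no left child.
      At 2: go right to 32.
        At 32: go left to 22.
          22 is a leaf — visit 22.
        At 32: no right child.
        Visit 32.
      Visit 2.
    Visit 8.
  Visit 16.
Visit 4.
Full post-order sequence: 27, 36, 30, 37, 17, 19, 13, 6, 22, 32, 2, 8, 16, 4.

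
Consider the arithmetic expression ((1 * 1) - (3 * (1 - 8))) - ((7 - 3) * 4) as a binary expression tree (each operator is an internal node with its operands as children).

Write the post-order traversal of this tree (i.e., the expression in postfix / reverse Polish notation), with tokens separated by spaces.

1 1 * 3 1 8 - * - 7 3 - 4 * -

Post-order on an expression tree gives postfix notation: for each operator, emit left operand, right operand, then the operator.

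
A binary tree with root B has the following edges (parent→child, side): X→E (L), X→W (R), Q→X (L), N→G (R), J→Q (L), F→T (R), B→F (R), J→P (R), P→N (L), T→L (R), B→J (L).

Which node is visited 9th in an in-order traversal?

B

In-order visits the left subtree, then the node, then the right subtree.
At B: go left to J.
  At J: go left to Q.
    At Q: go left to X.
      At X: go left to E.
        E is a leaf — visit E.
      Visit X.
      At X: go right to W.
        W is a leaf — visit W.
    Visit Q.
    At Q: no right child.
  Visit J.
  At J: go right to P.
    At P: go left to N.
      At N: no left child.
      Visit N.
      At N: go right to G.
        G is a leaf — visit G.
    Visit P.
    At P: no right child.
Visit B.
At B: go right to F.
  At F: no left child.
  Visit F.
  At F: go right to T.
    At T: no left child.
    Visit T.
    At T: go right to L.
      L is a leaf — visit L.
Full in-order sequence: E, X, W, Q, J, N, G, P, B, F, T, L.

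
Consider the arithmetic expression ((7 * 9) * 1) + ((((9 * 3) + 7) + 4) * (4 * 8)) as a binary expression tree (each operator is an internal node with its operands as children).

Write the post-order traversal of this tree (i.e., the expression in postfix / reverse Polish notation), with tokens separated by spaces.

Post-order on an expression tree gives postfix notation: for each operator, emit left operand, right operand, then the operator.

7 9 * 1 * 9 3 * 7 + 4 + 4 8 * * +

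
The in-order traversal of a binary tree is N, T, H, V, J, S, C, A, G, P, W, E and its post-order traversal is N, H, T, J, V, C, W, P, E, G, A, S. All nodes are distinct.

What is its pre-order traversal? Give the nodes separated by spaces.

The last element of post-order is the root; it splits in-order into left and right subtrees.
Root S: left subtree has 5 nodes {N, T, H, V, J}, right has 6 {C, A, G, P, W, E}.
  Root V: left subtree has 3 nodes {N, T, H}, right has 1 {J}.
    Root T: left subtree has 1 node {N}, right has 1 {H}.
  Root A: left subtree has 1 node {C}, right has 4 {G, P, W, E}.
    Root G: left subtree has 0 nodes { }, right has 3 {P, W, E}.
      Root E: left subtree has 2 nodes {P, W}, right has 0 { }.
        Root P: left subtree has 0 nodes { }, right has 1 {W}.

S V T N H J A C G E P W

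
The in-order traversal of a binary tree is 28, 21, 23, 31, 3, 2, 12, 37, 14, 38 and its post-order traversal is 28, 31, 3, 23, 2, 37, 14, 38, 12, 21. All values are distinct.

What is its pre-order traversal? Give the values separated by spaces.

The last element of post-order is the root; it splits in-order into left and right subtrees.
Root 21: left subtree has 1 node {28}, right has 8 {23, 31, 3, 2, 12, 37, 14, 38}.
  Root 12: left subtree has 4 nodes {23, 31, 3, 2}, right has 3 {37, 14, 38}.
    Root 2: left subtree has 3 nodes {23, 31, 3}, right has 0 { }.
      Root 23: left subtree has 0 nodes { }, right has 2 {31, 3}.
        Root 3: left subtree has 1 node {31}, right has 0 { }.
    Root 38: left subtree has 2 nodes {37, 14}, right has 0 { }.
      Root 14: left subtree has 1 node {37}, right has 0 { }.

21 28 12 2 23 3 31 38 14 37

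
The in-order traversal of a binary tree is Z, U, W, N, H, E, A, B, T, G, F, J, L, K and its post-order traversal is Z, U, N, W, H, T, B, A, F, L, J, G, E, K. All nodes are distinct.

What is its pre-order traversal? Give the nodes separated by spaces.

K E H W U Z N G A B T J F L

The last element of post-order is the root; it splits in-order into left and right subtrees.
Root K: left subtree has 13 nodes {Z, U, W, N, H, E, A, B, T, G, F, J, L}, right has 0 { }.
  Root E: left subtree has 5 nodes {Z, U, W, N, H}, right has 7 {A, B, T, G, F, J, L}.
    Root H: left subtree has 4 nodes {Z, U, W, N}, right has 0 { }.
      Root W: left subtree has 2 nodes {Z, U}, right has 1 {N}.
        Root U: left subtree has 1 node {Z}, right has 0 { }.
    Root G: left subtree has 3 nodes {A, B, T}, right has 3 {F, J, L}.
      Root A: left subtree has 0 nodes { }, right has 2 {B, T}.
        Root B: left subtree has 0 nodes { }, right has 1 {T}.
      Root J: left subtree has 1 node {F}, right has 1 {L}.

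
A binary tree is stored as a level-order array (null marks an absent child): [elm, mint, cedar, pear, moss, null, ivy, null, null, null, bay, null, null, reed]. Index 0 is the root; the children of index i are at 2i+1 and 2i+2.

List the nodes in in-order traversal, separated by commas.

In-order visits the left subtree, then the node, then the right subtree.
At elm: go left to mint.
  At mint: go left to pear.
    pear is a leaf — visit pear.
  Visit mint.
  At mint: go right to moss.
    At moss: no left child.
    Visit moss.
    At moss: go right to bay.
      bay is a leaf — visit bay.
Visit elm.
At elm: go right to cedar.
  At cedar: no left child.
  Visit cedar.
  At cedar: go right to ivy.
    At ivy: go left to reed.
      reed is a leaf — visit reed.
    Visit ivy.
    At ivy: no right child.

pear, mint, moss, bay, elm, cedar, reed, ivy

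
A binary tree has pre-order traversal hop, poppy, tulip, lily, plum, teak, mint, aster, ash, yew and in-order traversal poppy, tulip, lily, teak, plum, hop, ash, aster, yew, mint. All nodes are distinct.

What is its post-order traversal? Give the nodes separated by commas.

The first element of pre-order is the root; it splits in-order into left and right subtrees.
Root hop: left subtree has 5 nodes {poppy, tulip, lily, teak, plum}, right has 4 {ash, aster, yew, mint}.
  Root poppy: left subtree has 0 nodes { }, right has 4 {tulip, lily, teak, plum}.
    Root tulip: left subtree has 0 nodes { }, right has 3 {lily, teak, plum}.
      Root lily: left subtree has 0 nodes { }, right has 2 {teak, plum}.
        Root plum: left subtree has 1 node {teak}, right has 0 { }.
  Root mint: left subtree has 3 nodes {ash, aster, yew}, right has 0 { }.
    Root aster: left subtree has 1 node {ash}, right has 1 {yew}.

teak, plum, lily, tulip, poppy, ash, yew, aster, mint, hop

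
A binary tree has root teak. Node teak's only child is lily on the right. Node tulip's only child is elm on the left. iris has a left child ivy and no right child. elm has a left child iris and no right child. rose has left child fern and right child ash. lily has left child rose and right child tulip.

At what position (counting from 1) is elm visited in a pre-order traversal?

7

Pre-order visits the node, then its left subtree, then its right subtree.
Visit teak.
At teak: no left child.
At teak: go right to lily.
  Visit lily.
  At lily: go left to rose.
    Visit rose.
    At rose: go left to fern.
      fern is a leaf — visit fern.
    At rose: go right to ash.
      ash is a leaf — visit ash.
  At lily: go right to tulip.
    Visit tulip.
    At tulip: go left to elm.
      Visit elm.
      At elm: go left to iris.
        Visit iris.
        At iris: go left to ivy.
          ivy is a leaf — visit ivy.
        At iris: no right child.
      At elm: no right child.
    At tulip: no right child.
Full pre-order sequence: teak, lily, rose, fern, ash, tulip, elm, iris, ivy.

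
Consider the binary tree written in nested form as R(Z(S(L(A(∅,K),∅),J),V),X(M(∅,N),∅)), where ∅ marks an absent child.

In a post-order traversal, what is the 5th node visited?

Post-order visits the left subtree, then the right subtree, then the node.
At R: go left to Z.
  At Z: go left to S.
    At S: go left to L.
      At L: go left to A.
        At A: no left child.
        At A: go right to K.
          K is a leaf — visit K.
        Visit A.
      At L: no right child.
      Visit L.
    At S: go right to J.
      J is a leaf — visit J.
    Visit S.
  At Z: go right to V.
    V is a leaf — visit V.
  Visit Z.
At R: go right to X.
  At X: go left to M.
    At M: no left child.
    At M: go right to N.
      N is a leaf — visit N.
    Visit M.
  At X: no right child.
  Visit X.
Visit R.
Full post-order sequence: K, A, L, J, S, V, Z, N, M, X, R.

S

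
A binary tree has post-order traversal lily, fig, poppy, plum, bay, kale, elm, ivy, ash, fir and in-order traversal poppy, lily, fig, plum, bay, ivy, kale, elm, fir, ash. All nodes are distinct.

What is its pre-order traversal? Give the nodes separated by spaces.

fir ivy bay plum poppy fig lily elm kale ash

The last element of post-order is the root; it splits in-order into left and right subtrees.
Root fir: left subtree has 8 nodes {poppy, lily, fig, plum, bay, ivy, kale, elm}, right has 1 {ash}.
  Root ivy: left subtree has 5 nodes {poppy, lily, fig, plum, bay}, right has 2 {kale, elm}.
    Root bay: left subtree has 4 nodes {poppy, lily, fig, plum}, right has 0 { }.
      Root plum: left subtree has 3 nodes {poppy, lily, fig}, right has 0 { }.
        Root poppy: left subtree has 0 nodes { }, right has 2 {lily, fig}.
          Root fig: left subtree has 1 node {lily}, right has 0 { }.
    Root elm: left subtree has 1 node {kale}, right has 0 { }.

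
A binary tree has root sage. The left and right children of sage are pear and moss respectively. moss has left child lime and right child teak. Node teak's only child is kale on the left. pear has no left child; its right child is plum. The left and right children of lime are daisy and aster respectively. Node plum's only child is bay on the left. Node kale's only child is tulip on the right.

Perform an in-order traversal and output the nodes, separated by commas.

In-order visits the left subtree, then the node, then the right subtree.
At sage: go left to pear.
  At pear: no left child.
  Visit pear.
  At pear: go right to plum.
    At plum: go left to bay.
      bay is a leaf — visit bay.
    Visit plum.
    At plum: no right child.
Visit sage.
At sage: go right to moss.
  At moss: go left to lime.
    At lime: go left to daisy.
      daisy is a leaf — visit daisy.
    Visit lime.
    At lime: go right to aster.
      aster is a leaf — visit aster.
  Visit moss.
  At moss: go right to teak.
    At teak: go left to kale.
      At kale: no left child.
      Visit kale.
      At kale: go right to tulip.
        tulip is a leaf — visit tulip.
    Visit teak.
    At teak: no right child.

pear, bay, plum, sage, daisy, lime, aster, moss, kale, tulip, teak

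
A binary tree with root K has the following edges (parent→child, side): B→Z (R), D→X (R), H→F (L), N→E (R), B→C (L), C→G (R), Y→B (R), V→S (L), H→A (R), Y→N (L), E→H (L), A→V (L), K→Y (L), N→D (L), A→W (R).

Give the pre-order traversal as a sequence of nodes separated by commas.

K, Y, N, D, X, E, H, F, A, V, S, W, B, C, G, Z

Pre-order visits the node, then its left subtree, then its right subtree.
Visit K.
At K: go left to Y.
  Visit Y.
  At Y: go left to N.
    Visit N.
    At N: go left to D.
      Visit D.
      At D: no left child.
      At D: go right to X.
        X is a leaf — visit X.
    At N: go right to E.
      Visit E.
      At E: go left to H.
        Visit H.
        At H: go left to F.
          F is a leaf — visit F.
        At H: go right to A.
          Visit A.
          At A: go left to V.
            Visit V.
            At V: go left to S.
              S is a leaf — visit S.
            At V: no right child.
          At A: go right to W.
            W is a leaf — visit W.
      At E: no right child.
  At Y: go right to B.
    Visit B.
    At B: go left to C.
      Visit C.
      At C: no left child.
      At C: go right to G.
        G is a leaf — visit G.
    At B: go right to Z.
      Z is a leaf — visit Z.
At K: no right child.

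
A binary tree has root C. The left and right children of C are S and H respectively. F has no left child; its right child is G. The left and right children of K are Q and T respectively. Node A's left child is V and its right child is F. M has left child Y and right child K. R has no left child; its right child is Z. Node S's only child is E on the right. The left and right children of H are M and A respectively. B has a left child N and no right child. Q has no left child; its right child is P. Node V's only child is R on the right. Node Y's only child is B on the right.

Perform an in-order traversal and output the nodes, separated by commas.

In-order visits the left subtree, then the node, then the right subtree.
At C: go left to S.
  At S: no left child.
  Visit S.
  At S: go right to E.
    E is a leaf — visit E.
Visit C.
At C: go right to H.
  At H: go left to M.
    At M: go left to Y.
      At Y: no left child.
      Visit Y.
      At Y: go right to B.
        At B: go left to N.
          N is a leaf — visit N.
        Visit B.
        At B: no right child.
    Visit M.
    At M: go right to K.
      At K: go left to Q.
        At Q: no left child.
        Visit Q.
        At Q: go right to P.
          P is a leaf — visit P.
      Visit K.
      At K: go right to T.
        T is a leaf — visit T.
  Visit H.
  At H: go right to A.
    At A: go left to V.
      At V: no left child.
      Visit V.
      At V: go right to R.
        At R: no left child.
        Visit R.
        At R: go right to Z.
          Z is a leaf — visit Z.
    Visit A.
    At A: go right to F.
      At F: no left child.
      Visit F.
      At F: go right to G.
        G is a leaf — visit G.

S, E, C, Y, N, B, M, Q, P, K, T, H, V, R, Z, A, F, G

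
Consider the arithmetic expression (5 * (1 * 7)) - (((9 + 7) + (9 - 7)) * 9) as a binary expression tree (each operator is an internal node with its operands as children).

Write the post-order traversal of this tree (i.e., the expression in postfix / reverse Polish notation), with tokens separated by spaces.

5 1 7 * * 9 7 + 9 7 - + 9 * -

Post-order on an expression tree gives postfix notation: for each operator, emit left operand, right operand, then the operator.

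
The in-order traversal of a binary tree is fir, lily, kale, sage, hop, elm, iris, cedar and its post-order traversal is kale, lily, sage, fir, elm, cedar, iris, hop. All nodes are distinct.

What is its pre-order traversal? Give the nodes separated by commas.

hop, fir, sage, lily, kale, iris, elm, cedar

The last element of post-order is the root; it splits in-order into left and right subtrees.
Root hop: left subtree has 4 nodes {fir, lily, kale, sage}, right has 3 {elm, iris, cedar}.
  Root fir: left subtree has 0 nodes { }, right has 3 {lily, kale, sage}.
    Root sage: left subtree has 2 nodes {lily, kale}, right has 0 { }.
      Root lily: left subtree has 0 nodes { }, right has 1 {kale}.
  Root iris: left subtree has 1 node {elm}, right has 1 {cedar}.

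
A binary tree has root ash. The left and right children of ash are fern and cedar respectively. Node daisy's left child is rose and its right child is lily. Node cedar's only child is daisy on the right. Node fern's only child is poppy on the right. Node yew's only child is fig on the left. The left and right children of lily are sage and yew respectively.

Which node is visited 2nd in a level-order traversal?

Level-order visits nodes level by level from the root, left to right within each level.
Level 0: ash
Level 1: fern, cedar
Level 2: poppy, daisy
Level 3: rose, lily
Level 4: sage, yew
Level 5: fig
Full level-order sequence: ash, fern, cedar, poppy, daisy, rose, lily, sage, yew, fig.

fern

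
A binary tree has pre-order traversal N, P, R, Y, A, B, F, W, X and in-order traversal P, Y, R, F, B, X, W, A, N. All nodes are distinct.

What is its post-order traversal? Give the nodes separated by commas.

The first element of pre-order is the root; it splits in-order into left and right subtrees.
Root N: left subtree has 8 nodes {P, Y, R, F, B, X, W, A}, right has 0 { }.
  Root P: left subtree has 0 nodes { }, right has 7 {Y, R, F, B, X, W, A}.
    Root R: left subtree has 1 node {Y}, right has 5 {F, B, X, W, A}.
      Root A: left subtree has 4 nodes {F, B, X, W}, right has 0 { }.
        Root B: left subtree has 1 node {F}, right has 2 {X, W}.
          Root W: left subtree has 1 node {X}, right has 0 { }.

Y, F, X, W, B, A, R, P, N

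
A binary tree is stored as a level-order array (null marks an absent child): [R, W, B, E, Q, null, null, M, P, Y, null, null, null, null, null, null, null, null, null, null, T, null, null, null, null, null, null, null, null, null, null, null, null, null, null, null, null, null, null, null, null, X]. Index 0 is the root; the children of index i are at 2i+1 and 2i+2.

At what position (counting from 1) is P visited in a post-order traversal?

2

Post-order visits the left subtree, then the right subtree, then the node.
At R: go left to W.
  At W: go left to E.
    At E: go left to M.
      M is a leaf — visit M.
    At E: go right to P.
      P is a leaf — visit P.
    Visit E.
  At W: go right to Q.
    At Q: go left to Y.
      At Y: no left child.
      At Y: go right to T.
        At T: go left to X.
          X is a leaf — visit X.
        At T: no right child.
        Visit T.
      Visit Y.
    At Q: no right child.
    Visit Q.
  Visit W.
At R: go right to B.
  B is a leaf — visit B.
Visit R.
Full post-order sequence: M, P, E, X, T, Y, Q, W, B, R.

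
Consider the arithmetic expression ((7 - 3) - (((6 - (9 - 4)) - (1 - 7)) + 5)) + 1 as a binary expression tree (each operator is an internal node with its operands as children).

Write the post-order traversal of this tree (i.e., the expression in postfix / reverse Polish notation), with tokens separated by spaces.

7 3 - 6 9 4 - - 1 7 - - 5 + - 1 +

Post-order on an expression tree gives postfix notation: for each operator, emit left operand, right operand, then the operator.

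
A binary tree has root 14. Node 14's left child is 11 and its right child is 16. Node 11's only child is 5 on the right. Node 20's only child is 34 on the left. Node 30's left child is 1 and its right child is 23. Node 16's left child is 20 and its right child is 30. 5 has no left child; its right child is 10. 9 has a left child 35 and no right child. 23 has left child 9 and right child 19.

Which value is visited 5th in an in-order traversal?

34

In-order visits the left subtree, then the node, then the right subtree.
At 14: go left to 11.
  At 11: no left child.
  Visit 11.
  At 11: go right to 5.
    At 5: no left child.
    Visit 5.
    At 5: go right to 10.
      10 is a leaf — visit 10.
Visit 14.
At 14: go right to 16.
  At 16: go left to 20.
    At 20: go left to 34.
      34 is a leaf — visit 34.
    Visit 20.
    At 20: no right child.
  Visit 16.
  At 16: go right to 30.
    At 30: go left to 1.
      1 is a leaf — visit 1.
    Visit 30.
    At 30: go right to 23.
      At 23: go left to 9.
        At 9: go left to 35.
          35 is a leaf — visit 35.
        Visit 9.
        At 9: no right child.
      Visit 23.
      At 23: go right to 19.
        19 is a leaf — visit 19.
Full in-order sequence: 11, 5, 10, 14, 34, 20, 16, 1, 30, 35, 9, 23, 19.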